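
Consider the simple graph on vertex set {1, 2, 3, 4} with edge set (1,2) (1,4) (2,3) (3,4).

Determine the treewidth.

2

A width-2 tree decomposition is:
Bags: B1 = {1, 2, 3}  B2 = {1, 3, 4}
Tree: B1–B2
Each bag holds 3 vertices, so the decomposition has width 2, which upper-bounds the treewidth. Since 3–2–1–4–3 is a cycle in G, G is not acyclic. Forests are exactly the graphs of treewidth ≤ 1, so tw(G) ≥ 2. The upper and lower bounds meet at 2, so that is the treewidth.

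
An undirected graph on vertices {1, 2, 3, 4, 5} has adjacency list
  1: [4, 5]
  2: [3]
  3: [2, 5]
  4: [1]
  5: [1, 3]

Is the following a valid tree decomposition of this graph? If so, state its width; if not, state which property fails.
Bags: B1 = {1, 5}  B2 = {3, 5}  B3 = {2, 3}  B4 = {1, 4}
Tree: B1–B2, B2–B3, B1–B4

Checking the three conditions: (i) the bags cover all of {1, 2, 3, 4, 5}; (ii) for each edge, some bag contains both endpoints; (iii) the bags containing any fixed vertex form a subtree. All hold, so the decomposition is valid with width 2 − 1 = 1.

Yes; width 1.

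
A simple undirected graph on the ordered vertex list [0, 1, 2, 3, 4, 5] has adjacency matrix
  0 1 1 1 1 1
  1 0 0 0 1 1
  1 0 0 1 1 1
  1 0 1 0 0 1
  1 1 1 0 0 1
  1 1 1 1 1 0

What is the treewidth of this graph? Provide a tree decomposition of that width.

Treewidth 3.
One optimal decomposition is:
Bags: B1 = {0, 2, 4, 5}  B2 = {0, 2, 3, 5}  B3 = {0, 1, 4, 5}
Tree: B1–B2, B1–B3

Every bag has size at most 4, so the width is 4 − 1 = 3 and tw(G) ≤ 3. Conversely, {0, 1, 4, 5} is a clique of size 4, and the vertices of any clique must share a bag in every tree decomposition; so some bag has ≥ 4 vertices and tw(G) ≥ 3. Combining the bounds, tw(G) = 3.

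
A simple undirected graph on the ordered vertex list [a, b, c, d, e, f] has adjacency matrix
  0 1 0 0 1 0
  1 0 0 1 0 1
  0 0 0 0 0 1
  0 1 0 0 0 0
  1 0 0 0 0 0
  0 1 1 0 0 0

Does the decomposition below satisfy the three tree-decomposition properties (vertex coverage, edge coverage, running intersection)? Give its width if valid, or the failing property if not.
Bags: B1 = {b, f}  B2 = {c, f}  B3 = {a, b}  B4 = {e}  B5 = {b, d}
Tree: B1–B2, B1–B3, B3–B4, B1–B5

No — edge (a,e) lies in no bag.

A tree decomposition must satisfy three properties: every vertex lies in some bag; for every edge, both endpoints lie together in some bag; and for every vertex, the bags containing it form a connected subtree. Here edge (a,e) lies in no bag, so the decomposition is invalid.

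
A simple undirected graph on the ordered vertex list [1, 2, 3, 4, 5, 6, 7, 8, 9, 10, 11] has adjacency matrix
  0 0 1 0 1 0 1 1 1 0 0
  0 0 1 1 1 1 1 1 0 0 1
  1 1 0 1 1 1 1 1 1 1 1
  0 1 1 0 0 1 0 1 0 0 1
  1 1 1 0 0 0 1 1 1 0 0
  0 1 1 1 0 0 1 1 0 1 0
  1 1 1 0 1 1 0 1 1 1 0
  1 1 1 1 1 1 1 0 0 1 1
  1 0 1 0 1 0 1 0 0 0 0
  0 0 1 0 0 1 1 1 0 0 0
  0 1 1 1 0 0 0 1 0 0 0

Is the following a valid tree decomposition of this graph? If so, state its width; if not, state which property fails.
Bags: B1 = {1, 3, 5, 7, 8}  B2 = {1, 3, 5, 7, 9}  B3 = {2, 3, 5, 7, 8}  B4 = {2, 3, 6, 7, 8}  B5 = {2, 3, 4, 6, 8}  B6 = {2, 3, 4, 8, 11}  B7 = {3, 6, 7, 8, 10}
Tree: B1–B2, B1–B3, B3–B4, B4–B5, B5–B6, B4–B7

Every vertex of G appears in some bag (union = {1, 2, 3, 4, 5, 6, 7, 8, 9, 10, 11}); every edge is covered by a bag; and for each vertex v the set of bags containing v is connected in the bag tree. The decomposition is therefore valid. The largest bag has 5 vertices, so the width is 4.

Yes; width 4.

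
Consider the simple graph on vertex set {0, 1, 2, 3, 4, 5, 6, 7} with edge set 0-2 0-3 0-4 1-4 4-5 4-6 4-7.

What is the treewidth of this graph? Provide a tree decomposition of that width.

Treewidth 1.
Bags: B1 = {4, 5}  B2 = {0, 4}  B3 = {4, 7}  B4 = {1, 4}  B5 = {4, 6}  B6 = {0, 3}  B7 = {0, 2}
Tree: B1–B2, B1–B3, B1–B4, B3–B5, B2–B6, B2–B7

The largest bag has 2 vertices, giving width 1; this decomposition certifies tw(G) ≤ 1. G has an edge, so its treewidth is at least 1. Combining the bounds, tw(G) = 1.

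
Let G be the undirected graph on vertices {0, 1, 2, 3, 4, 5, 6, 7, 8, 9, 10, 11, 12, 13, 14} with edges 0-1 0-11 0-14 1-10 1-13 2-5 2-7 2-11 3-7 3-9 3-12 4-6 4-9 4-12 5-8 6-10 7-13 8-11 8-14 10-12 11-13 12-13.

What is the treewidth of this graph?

A width-3 tree decomposition is:
Bags: B1 = {2, 5, 8, 14}  B2 = {2, 8, 11, 14}  B3 = {0, 2, 11, 14}  B4 = {0, 2, 7, 11}  B5 = {0, 7, 11, 13}  B6 = {0, 1, 7, 13}  B7 = {1, 3, 7, 13}  B8 = {1, 3, 12, 13}  B9 = {1, 3, 10, 12}  B10 = {3, 9, 10, 12}  B11 = {4, 9, 10, 12}  B12 = {4, 6, 9, 10}
Tree: B1–B2, B2–B3, B3–B4, B4–B5, B5–B6, B6–B7, B7–B8, B8–B9, B9–B10, B10–B11, B11–B12
Each bag holds 4 vertices, so the decomposition has width 3, which upper-bounds the treewidth. For the lower bound: the 4 vertex sets {5,8,14}, {2}, {11}, {0,1,7,13} are disjoint, each induces a connected subgraph, and every pair is joined by at least one edge of G. Contracting each set to a single vertex therefore yields K_{4} as a minor, and since treewidth is minor-monotone, tw(G) ≥ tw(K_{4}) = 3. Hence tw(G) = 3 exactly.

3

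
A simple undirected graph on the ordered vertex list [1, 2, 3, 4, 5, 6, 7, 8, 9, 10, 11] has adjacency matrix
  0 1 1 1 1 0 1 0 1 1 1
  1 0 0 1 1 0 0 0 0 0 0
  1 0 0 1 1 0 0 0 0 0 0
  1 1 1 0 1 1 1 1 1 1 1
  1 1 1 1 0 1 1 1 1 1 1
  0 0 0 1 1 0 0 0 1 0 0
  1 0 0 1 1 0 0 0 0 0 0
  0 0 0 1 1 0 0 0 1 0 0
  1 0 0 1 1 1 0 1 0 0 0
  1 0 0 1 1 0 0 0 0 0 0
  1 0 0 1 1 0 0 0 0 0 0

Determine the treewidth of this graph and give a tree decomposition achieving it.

The largest bag has 4 vertices, giving width 3; this decomposition certifies tw(G) ≤ 3. On the other hand G contains the 4-clique {4, 5, 8, 9}. A clique must lie in a single bag of any decomposition, so no decomposition can have width below 3. Therefore the treewidth is 3.

Treewidth 3.
One optimal decomposition is:
Bags: B1 = {1, 4, 5, 11}  B2 = {1, 2, 4, 5}  B3 = {1, 3, 4, 5}  B4 = {1, 4, 5, 7}  B5 = {1, 4, 5, 9}  B6 = {4, 5, 6, 9}  B7 = {4, 5, 8, 9}  B8 = {1, 4, 5, 10}
Tree: B1–B2, B2–B3, B2–B4, B1–B5, B5–B6, B5–B7, B1–B8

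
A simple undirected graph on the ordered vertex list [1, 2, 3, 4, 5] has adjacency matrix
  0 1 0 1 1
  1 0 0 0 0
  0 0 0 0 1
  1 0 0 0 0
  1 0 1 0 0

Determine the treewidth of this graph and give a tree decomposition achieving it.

Treewidth 1.
Bags: B1 = {1, 2}  B2 = {1, 4}  B3 = {1, 5}  B4 = {3, 5}
Tree: B1–B2, B2–B3, B3–B4

Each bag holds 2 vertices, so the decomposition has width 1, which upper-bounds the treewidth. Any graph with an edge has treewidth ≥ 1, and G has the edge 2–1. The upper and lower bounds meet at 1, so that is the treewidth.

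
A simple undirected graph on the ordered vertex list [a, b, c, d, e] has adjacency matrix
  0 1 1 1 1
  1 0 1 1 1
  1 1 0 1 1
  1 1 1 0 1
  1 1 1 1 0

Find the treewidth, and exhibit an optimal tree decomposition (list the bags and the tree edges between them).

With just one bag of size 5, the width is 5 − 1 = 4, so tw(G) ≤ 4. For the lower bound, the 5 vertices {a, b, c, d, e} are pairwise adjacent, and any tree decomposition puts a clique entirely inside one bag — forcing width ≥ 4. Hence tw(G) = 4 exactly.

Treewidth 4.
One optimal decomposition is:
Bags: B1 = {a, b, c, d, e}
Tree: (single bag)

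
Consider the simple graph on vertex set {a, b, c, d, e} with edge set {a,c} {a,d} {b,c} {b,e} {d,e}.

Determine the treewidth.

A width-2 tree decomposition is:
Bags: B1 = {a, c, d}  B2 = {c, d, e}  B3 = {b, c, e}
Tree: B1–B2, B2–B3
The largest bag has 3 vertices, giving width 2; this decomposition certifies tw(G) ≤ 2. Since c–a–d–e–b–c is a cycle in G, G is not acyclic. Forests are exactly the graphs of treewidth ≤ 1, so tw(G) ≥ 2. The upper and lower bounds meet at 2, so that is the treewidth.

2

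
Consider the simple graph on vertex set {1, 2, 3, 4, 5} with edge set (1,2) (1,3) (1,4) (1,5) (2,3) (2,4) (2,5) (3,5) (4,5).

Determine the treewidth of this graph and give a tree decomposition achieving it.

Treewidth 3.
One such decomposition:
Bags: B1 = {1, 2, 3, 5}  B2 = {1, 2, 4, 5}
Tree: B1–B2

Every bag has size at most 4, so the width is 4 − 1 = 3 and tw(G) ≤ 3. Conversely, {1, 2, 3, 5} is a clique of size 4, and the vertices of any clique must share a bag in every tree decomposition; so some bag has ≥ 4 vertices and tw(G) ≥ 3. Hence tw(G) = 3 exactly.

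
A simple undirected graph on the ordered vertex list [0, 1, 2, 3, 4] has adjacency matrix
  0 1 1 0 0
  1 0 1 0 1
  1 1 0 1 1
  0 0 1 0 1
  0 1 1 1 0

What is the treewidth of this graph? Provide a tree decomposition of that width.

Each bag holds 3 vertices, so the decomposition has width 2, which upper-bounds the treewidth. Conversely, {0, 1, 2} is a clique of size 3, and the vertices of any clique must share a bag in every tree decomposition; so some bag has ≥ 3 vertices and tw(G) ≥ 2. Therefore the treewidth is 2.

Treewidth 2.
One such decomposition:
Bags: B1 = {1, 2, 4}  B2 = {0, 1, 2}  B3 = {2, 3, 4}
Tree: B1–B2, B1–B3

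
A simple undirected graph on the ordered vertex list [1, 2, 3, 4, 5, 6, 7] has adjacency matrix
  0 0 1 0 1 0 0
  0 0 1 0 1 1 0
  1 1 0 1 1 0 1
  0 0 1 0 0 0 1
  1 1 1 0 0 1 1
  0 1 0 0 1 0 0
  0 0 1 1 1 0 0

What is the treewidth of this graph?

A width-2 tree decomposition is:
Bags: B1 = {1, 3, 5}  B2 = {2, 3, 5}  B3 = {3, 5, 7}  B4 = {2, 5, 6}  B5 = {3, 4, 7}
Tree: B1–B2, B1–B3, B2–B4, B3–B5
Every bag has size at most 3, so the width is 3 − 1 = 2 and tw(G) ≤ 2. On the other hand G contains the 3-clique {3, 4, 7}. A clique must lie in a single bag of any decomposition, so no decomposition can have width below 2. The upper and lower bounds meet at 2, so that is the treewidth.

2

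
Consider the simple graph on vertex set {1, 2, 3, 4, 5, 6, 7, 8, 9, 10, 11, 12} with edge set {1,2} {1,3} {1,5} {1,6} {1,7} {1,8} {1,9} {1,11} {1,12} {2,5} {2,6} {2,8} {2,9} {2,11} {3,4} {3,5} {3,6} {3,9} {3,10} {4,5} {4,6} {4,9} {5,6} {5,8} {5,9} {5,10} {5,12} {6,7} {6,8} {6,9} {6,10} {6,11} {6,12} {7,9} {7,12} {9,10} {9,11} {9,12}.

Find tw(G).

4

A width-4 tree decomposition is:
Bags: B1 = {1, 2, 5, 6, 9}  B2 = {1, 3, 5, 6, 9}  B3 = {1, 5, 6, 9, 12}  B4 = {1, 2, 6, 9, 11}  B5 = {1, 6, 7, 9, 12}  B6 = {1, 2, 5, 6, 8}  B7 = {3, 5, 6, 9, 10}  B8 = {3, 4, 5, 6, 9}
Tree: B1–B2, B2–B3, B1–B4, B3–B5, B1–B6, B2–B7, B2–B8
Every bag has size at most 5, so the width is 5 − 1 = 4 and tw(G) ≤ 4. Conversely, {1, 2, 5, 6, 8} is a clique of size 5, and the vertices of any clique must share a bag in every tree decomposition; so some bag has ≥ 5 vertices and tw(G) ≥ 4. The upper and lower bounds meet at 4, so that is the treewidth.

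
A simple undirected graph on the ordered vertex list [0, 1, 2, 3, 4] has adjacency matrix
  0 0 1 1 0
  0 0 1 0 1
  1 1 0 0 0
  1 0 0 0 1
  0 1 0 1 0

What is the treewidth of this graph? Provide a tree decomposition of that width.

Each bag holds 3 vertices, so the decomposition has width 2, which upper-bounds the treewidth. Since 0–3–4–1–2–0 is a cycle in G, G is not acyclic. Forests are exactly the graphs of treewidth ≤ 1, so tw(G) ≥ 2. The upper and lower bounds meet at 2, so that is the treewidth.

Treewidth 2.
Bags: B1 = {0, 3, 4}  B2 = {0, 1, 4}  B3 = {0, 1, 2}
Tree: B1–B2, B2–B3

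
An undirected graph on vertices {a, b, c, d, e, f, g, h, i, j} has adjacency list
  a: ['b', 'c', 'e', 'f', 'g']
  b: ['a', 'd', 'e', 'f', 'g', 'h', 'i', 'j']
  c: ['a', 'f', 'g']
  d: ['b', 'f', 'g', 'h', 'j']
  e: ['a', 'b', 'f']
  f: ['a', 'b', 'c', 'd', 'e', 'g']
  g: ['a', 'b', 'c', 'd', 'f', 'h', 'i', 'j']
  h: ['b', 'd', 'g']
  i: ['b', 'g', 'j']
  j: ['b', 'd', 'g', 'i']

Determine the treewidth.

3

A width-3 tree decomposition is:
Bags: B1 = {b, d, f, g}  B2 = {b, d, g, h}  B3 = {a, b, f, g}  B4 = {b, d, g, j}  B5 = {b, g, i, j}  B6 = {a, c, f, g}  B7 = {a, b, e, f}
Tree: B1–B2, B1–B3, B2–B4, B4–B5, B3–B6, B3–B7
Every bag has size at most 4, so the width is 4 − 1 = 3 and tw(G) ≤ 3. Conversely, {a, c, f, g} is a clique of size 4, and the vertices of any clique must share a bag in every tree decomposition; so some bag has ≥ 4 vertices and tw(G) ≥ 3. Combining the bounds, tw(G) = 3.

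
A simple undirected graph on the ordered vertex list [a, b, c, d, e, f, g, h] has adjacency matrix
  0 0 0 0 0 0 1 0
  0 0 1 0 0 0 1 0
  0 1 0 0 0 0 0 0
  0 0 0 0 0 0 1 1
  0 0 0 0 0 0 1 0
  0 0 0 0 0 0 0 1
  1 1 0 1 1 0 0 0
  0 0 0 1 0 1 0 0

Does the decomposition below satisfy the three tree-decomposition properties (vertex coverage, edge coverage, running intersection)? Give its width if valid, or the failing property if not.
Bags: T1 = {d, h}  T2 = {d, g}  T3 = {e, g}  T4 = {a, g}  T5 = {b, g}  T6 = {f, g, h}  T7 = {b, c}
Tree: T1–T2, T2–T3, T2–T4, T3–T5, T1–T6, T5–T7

A tree decomposition must satisfy three properties: every vertex lies in some bag; for every edge, both endpoints lie together in some bag; and for every vertex, the bags containing it form a connected subtree. Here bags containing vertex g are not connected in the tree, so the decomposition is invalid.

No — bags containing vertex g are not connected in the tree.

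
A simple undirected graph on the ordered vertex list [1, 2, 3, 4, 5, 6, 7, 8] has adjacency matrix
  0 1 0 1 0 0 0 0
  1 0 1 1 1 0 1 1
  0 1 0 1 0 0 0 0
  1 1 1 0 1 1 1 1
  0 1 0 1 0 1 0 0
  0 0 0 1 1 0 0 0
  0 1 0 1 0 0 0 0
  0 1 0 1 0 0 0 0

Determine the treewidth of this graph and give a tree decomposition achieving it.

Treewidth 2.
One such decomposition:
Bags: B1 = {2, 4, 8}  B2 = {2, 3, 4}  B3 = {2, 4, 5}  B4 = {4, 5, 6}  B5 = {2, 4, 7}  B6 = {1, 2, 4}
Tree: B1–B2, B2–B3, B3–B4, B1–B5, B3–B6

Every bag has size at most 3, so the width is 3 − 1 = 2 and tw(G) ≤ 2. On the other hand G contains the 3-clique {1, 2, 4}. A clique must lie in a single bag of any decomposition, so no decomposition can have width below 2. The upper and lower bounds meet at 2, so that is the treewidth.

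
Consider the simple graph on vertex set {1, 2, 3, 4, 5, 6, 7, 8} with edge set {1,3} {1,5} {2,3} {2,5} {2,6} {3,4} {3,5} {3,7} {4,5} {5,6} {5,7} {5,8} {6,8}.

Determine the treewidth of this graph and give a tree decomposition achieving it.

Every bag has size at most 3, so the width is 3 − 1 = 2 and tw(G) ≤ 2. For the lower bound, the 3 vertices {5, 6, 8} are pairwise adjacent, and any tree decomposition puts a clique entirely inside one bag — forcing width ≥ 2. Therefore the treewidth is 2.

Treewidth 2.
Bags: B1 = {3, 5, 7}  B2 = {2, 3, 5}  B3 = {2, 5, 6}  B4 = {3, 4, 5}  B5 = {5, 6, 8}  B6 = {1, 3, 5}
Tree: B1–B2, B2–B3, B1–B4, B3–B5, B2–B6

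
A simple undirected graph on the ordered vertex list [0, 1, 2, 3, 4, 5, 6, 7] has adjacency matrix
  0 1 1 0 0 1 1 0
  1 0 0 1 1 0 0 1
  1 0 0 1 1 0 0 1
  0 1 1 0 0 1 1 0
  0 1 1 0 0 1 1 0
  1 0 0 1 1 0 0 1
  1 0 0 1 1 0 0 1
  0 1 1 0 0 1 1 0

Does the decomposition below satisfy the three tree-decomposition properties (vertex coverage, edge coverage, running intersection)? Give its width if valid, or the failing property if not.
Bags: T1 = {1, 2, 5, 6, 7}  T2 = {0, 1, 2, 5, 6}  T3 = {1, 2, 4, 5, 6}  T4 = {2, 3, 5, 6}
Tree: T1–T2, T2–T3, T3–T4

A tree decomposition must satisfy three properties: every vertex lies in some bag; for every edge, both endpoints lie together in some bag; and for every vertex, the bags containing it form a connected subtree. Here edge (1,3) lies in no bag, so the decomposition is invalid.

No — edge (1,3) lies in no bag.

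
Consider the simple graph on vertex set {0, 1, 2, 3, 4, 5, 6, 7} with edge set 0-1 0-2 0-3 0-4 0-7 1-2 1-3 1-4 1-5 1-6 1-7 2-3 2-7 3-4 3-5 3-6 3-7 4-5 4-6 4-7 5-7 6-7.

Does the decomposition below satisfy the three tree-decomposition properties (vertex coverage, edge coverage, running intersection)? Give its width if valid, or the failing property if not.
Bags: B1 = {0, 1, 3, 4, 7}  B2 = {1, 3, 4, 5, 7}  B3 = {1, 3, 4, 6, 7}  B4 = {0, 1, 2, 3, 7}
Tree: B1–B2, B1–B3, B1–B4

Vertex coverage: the bags together contain {0, 1, 2, 3, 4, 5, 6, 7}, the full vertex set. Edge coverage: each edge of G has both endpoints in at least one bag. Running intersection: for every vertex, the bags containing it form a connected subtree. All three properties hold, so this is a valid tree decomposition of width max|bag| − 1 = 4, and hence tw(G) ≤ 4.

Yes; width 4.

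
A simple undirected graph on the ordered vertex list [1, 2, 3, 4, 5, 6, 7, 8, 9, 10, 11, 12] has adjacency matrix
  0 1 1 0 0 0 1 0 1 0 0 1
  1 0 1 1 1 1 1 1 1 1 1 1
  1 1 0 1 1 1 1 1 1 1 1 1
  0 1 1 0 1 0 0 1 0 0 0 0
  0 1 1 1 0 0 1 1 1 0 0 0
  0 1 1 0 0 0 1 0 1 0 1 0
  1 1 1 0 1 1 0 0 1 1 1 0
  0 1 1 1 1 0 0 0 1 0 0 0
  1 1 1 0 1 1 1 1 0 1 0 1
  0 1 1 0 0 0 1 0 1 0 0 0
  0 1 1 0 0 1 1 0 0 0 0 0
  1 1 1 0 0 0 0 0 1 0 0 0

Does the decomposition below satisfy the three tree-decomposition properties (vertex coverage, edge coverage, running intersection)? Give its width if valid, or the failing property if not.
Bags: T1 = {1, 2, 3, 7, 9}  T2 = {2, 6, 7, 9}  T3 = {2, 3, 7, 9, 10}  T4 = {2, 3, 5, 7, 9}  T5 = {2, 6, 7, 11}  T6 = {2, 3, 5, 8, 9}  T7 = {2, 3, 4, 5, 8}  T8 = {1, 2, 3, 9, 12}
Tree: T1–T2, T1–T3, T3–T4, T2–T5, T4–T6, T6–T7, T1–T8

A tree decomposition must satisfy three properties: every vertex lies in some bag; for every edge, both endpoints lie together in some bag; and for every vertex, the bags containing it form a connected subtree. Here edge (3,6) lies in no bag, so the decomposition is invalid.

No — edge (3,6) lies in no bag.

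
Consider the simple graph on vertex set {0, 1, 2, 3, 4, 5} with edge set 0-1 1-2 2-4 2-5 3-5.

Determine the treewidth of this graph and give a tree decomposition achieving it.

Each bag holds 2 vertices, so the decomposition has width 1, which upper-bounds the treewidth. Since G has at least one edge (e.g. 0–1), it is not an edgeless graph, so tw(G) ≥ 1. Hence tw(G) = 1 exactly.

Treewidth 1.
One optimal decomposition is:
Bags: B1 = {0, 1}  B2 = {1, 2}  B3 = {2, 5}  B4 = {3, 5}  B5 = {2, 4}
Tree: B1–B2, B2–B3, B3–B4, B2–B5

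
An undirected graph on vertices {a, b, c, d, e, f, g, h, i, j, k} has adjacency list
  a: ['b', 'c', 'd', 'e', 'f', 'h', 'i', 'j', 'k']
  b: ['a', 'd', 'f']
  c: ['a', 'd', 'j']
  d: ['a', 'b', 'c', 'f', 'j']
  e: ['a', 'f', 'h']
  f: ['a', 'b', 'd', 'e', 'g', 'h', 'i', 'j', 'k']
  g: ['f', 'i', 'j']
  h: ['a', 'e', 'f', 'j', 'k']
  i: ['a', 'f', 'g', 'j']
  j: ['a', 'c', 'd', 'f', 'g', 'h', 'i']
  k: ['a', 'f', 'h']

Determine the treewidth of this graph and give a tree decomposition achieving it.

Each bag holds 4 vertices, so the decomposition has width 3, which upper-bounds the treewidth. Conversely, {a, c, d, j} is a clique of size 4, and the vertices of any clique must share a bag in every tree decomposition; so some bag has ≥ 4 vertices and tw(G) ≥ 3. The upper and lower bounds meet at 3, so that is the treewidth.

Treewidth 3.
Bags: B1 = {a, f, h, j}  B2 = {a, d, f, j}  B3 = {a, f, i, j}  B4 = {a, c, d, j}  B5 = {a, b, d, f}  B6 = {a, f, h, k}  B7 = {f, g, i, j}  B8 = {a, e, f, h}
Tree: B1–B2, B2–B3, B2–B4, B2–B5, B1–B6, B3–B7, B6–B8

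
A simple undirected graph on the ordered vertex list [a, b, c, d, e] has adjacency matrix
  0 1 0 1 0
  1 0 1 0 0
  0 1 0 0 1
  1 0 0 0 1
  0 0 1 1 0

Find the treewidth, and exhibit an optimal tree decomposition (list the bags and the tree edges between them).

The largest bag has 3 vertices, giving width 2; this decomposition certifies tw(G) ≤ 2. Since b–c–e–d–a–b is a cycle in G, G is not acyclic. Forests are exactly the graphs of treewidth ≤ 1, so tw(G) ≥ 2. Therefore the treewidth is 2.

Treewidth 2.
One such decomposition:
Bags: B1 = {b, c, e}  B2 = {b, d, e}  B3 = {a, b, d}
Tree: B1–B2, B2–B3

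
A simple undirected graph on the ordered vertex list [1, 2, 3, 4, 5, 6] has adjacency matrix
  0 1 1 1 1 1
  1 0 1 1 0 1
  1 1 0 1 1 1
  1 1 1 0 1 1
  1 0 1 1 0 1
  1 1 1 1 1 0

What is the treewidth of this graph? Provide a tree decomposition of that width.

Every bag has size at most 5, so the width is 5 − 1 = 4 and tw(G) ≤ 4. On the other hand G contains the 5-clique {1, 2, 3, 4, 6}. A clique must lie in a single bag of any decomposition, so no decomposition can have width below 4. Combining the bounds, tw(G) = 4.

Treewidth 4.
Bags: B1 = {1, 2, 3, 4, 6}  B2 = {1, 3, 4, 5, 6}
Tree: B1–B2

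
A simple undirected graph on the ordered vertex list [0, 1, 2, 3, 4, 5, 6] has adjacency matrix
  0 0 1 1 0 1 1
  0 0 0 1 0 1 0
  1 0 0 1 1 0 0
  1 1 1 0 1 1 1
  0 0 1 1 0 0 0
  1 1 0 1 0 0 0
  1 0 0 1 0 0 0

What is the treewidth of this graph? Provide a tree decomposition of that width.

Every bag has size at most 3, so the width is 3 − 1 = 2 and tw(G) ≤ 2. For the lower bound, the 3 vertices {0, 2, 3} are pairwise adjacent, and any tree decomposition puts a clique entirely inside one bag — forcing width ≥ 2. Hence tw(G) = 2 exactly.

Treewidth 2.
Bags: B1 = {0, 3, 5}  B2 = {0, 2, 3}  B3 = {1, 3, 5}  B4 = {2, 3, 4}  B5 = {0, 3, 6}
Tree: B1–B2, B1–B3, B2–B4, B1–B5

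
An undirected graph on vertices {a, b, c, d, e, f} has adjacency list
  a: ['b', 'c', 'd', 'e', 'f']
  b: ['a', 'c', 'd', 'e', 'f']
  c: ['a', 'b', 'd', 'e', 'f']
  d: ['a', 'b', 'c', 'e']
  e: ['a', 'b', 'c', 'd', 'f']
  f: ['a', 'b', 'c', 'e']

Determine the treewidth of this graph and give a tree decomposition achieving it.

Treewidth 4.
Bags: B1 = {a, b, c, e, f}  B2 = {a, b, c, d, e}
Tree: B1–B2

The largest bag has 5 vertices, giving width 4; this decomposition certifies tw(G) ≤ 4. Conversely, {a, b, c, d, e} is a clique of size 5, and the vertices of any clique must share a bag in every tree decomposition; so some bag has ≥ 5 vertices and tw(G) ≥ 4. Combining the bounds, tw(G) = 4.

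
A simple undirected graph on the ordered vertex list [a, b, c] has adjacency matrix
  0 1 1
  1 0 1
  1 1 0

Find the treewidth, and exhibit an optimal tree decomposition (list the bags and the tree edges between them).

With just one bag of size 3, the width is 3 − 1 = 2, so tw(G) ≤ 2. For the lower bound, the 3 vertices {a, b, c} are pairwise adjacent, and any tree decomposition puts a clique entirely inside one bag — forcing width ≥ 2. Therefore the treewidth is 2.

Treewidth 2.
One optimal decomposition is:
Bags: B1 = {a, b, c}
Tree: (single bag)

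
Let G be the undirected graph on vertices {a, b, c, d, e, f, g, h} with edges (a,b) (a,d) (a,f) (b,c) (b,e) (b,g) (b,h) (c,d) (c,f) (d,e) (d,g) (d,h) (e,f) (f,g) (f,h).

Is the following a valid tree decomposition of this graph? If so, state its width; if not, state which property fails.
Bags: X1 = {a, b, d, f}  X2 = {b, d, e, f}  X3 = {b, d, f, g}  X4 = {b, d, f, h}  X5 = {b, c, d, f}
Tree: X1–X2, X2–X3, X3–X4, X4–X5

Yes; width 3.

Checking the three conditions: (i) the bags cover all of {a, b, c, d, e, f, g, h}; (ii) for each edge, some bag contains both endpoints; (iii) the bags containing any fixed vertex form a subtree. All hold, so the decomposition is valid with width 4 − 1 = 3.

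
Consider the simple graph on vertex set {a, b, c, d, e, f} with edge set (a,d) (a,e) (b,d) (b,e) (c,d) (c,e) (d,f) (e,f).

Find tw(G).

A width-2 tree decomposition is:
Bags: B1 = {d, e, f}  B2 = {b, d, e}  B3 = {a, d, e}  B4 = {c, d, e}
Tree: B1–B2, B2–B3, B3–B4
Every bag has size at most 3, so the width is 3 − 1 = 2 and tw(G) ≤ 2. For the lower bound, G contains the cycle f–d–b–e–f, so G is not a forest; only forests have treewidth ≤ 1, hence tw(G) ≥ 2. The upper and lower bounds meet at 2, so that is the treewidth.

2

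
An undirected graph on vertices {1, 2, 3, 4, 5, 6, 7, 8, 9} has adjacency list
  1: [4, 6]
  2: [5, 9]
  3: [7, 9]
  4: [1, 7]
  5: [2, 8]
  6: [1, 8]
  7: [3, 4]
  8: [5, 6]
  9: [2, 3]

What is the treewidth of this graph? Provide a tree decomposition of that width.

Every bag has size at most 3, so the width is 3 − 1 = 2 and tw(G) ≤ 2. For the lower bound, G contains the cycle 9–2–5–8–6–1–4–7–3–9, so G is not a forest; only forests have treewidth ≤ 1, hence tw(G) ≥ 2. Therefore the treewidth is 2.

Treewidth 2.
One such decomposition:
Bags: B1 = {2, 5, 9}  B2 = {5, 8, 9}  B3 = {6, 8, 9}  B4 = {1, 6, 9}  B5 = {1, 4, 9}  B6 = {4, 7, 9}  B7 = {3, 7, 9}
Tree: B1–B2, B2–B3, B3–B4, B4–B5, B5–B6, B6–B7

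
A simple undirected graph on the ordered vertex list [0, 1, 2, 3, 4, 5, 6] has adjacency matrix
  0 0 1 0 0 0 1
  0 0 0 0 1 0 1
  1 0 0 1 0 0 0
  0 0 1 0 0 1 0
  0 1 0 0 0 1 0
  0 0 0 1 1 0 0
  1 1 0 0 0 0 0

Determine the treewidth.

2

A width-2 tree decomposition is:
Bags: B1 = {0, 2, 6}  B2 = {2, 3, 6}  B3 = {3, 5, 6}  B4 = {4, 5, 6}  B5 = {1, 4, 6}
Tree: B1–B2, B2–B3, B3–B4, B4–B5
Each bag holds 3 vertices, so the decomposition has width 2, which upper-bounds the treewidth. Since 6–0–2–3–5–4–1–6 is a cycle in G, G is not acyclic. Forests are exactly the graphs of treewidth ≤ 1, so tw(G) ≥ 2. Hence tw(G) = 2 exactly.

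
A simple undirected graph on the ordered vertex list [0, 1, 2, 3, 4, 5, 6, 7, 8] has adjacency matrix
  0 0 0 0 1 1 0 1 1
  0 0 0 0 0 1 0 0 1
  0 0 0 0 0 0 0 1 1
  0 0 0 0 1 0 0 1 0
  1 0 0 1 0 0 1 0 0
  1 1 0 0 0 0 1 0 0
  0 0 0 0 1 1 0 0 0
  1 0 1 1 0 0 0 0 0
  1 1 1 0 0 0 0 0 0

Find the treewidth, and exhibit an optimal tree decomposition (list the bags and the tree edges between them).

Treewidth 3.
One such decomposition:
Bags: B1 = {1, 4, 5, 6}  B2 = {0, 1, 4, 5}  B3 = {0, 1, 4, 8}  B4 = {0, 3, 4, 8}  B5 = {0, 3, 7, 8}  B6 = {2, 3, 7, 8}
Tree: B1–B2, B2–B3, B3–B4, B4–B5, B5–B6

Every bag has size at most 4, so the width is 4 − 1 = 3 and tw(G) ≤ 3. For the lower bound: the 4 vertex sets {1,5,6}, {4}, {0}, {2,3,7,8} are disjoint, each induces a connected subgraph, and every pair is joined by at least one edge of G. Contracting each set to a single vertex therefore yields K_{4} as a minor, and since treewidth is minor-monotone, tw(G) ≥ tw(K_{4}) = 3. Hence tw(G) = 3 exactly.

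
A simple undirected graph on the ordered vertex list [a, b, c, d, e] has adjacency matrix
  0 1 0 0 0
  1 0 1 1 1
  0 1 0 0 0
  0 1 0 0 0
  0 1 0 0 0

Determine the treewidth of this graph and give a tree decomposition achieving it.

Every bag has size at most 2, so the width is 2 − 1 = 1 and tw(G) ≤ 1. G has an edge, so its treewidth is at least 1. The upper and lower bounds meet at 1, so that is the treewidth.

Treewidth 1.
One such decomposition:
Bags: B1 = {b, c}  B2 = {b, e}  B3 = {b, d}  B4 = {a, b}
Tree: B1–B2, B1–B3, B3–B4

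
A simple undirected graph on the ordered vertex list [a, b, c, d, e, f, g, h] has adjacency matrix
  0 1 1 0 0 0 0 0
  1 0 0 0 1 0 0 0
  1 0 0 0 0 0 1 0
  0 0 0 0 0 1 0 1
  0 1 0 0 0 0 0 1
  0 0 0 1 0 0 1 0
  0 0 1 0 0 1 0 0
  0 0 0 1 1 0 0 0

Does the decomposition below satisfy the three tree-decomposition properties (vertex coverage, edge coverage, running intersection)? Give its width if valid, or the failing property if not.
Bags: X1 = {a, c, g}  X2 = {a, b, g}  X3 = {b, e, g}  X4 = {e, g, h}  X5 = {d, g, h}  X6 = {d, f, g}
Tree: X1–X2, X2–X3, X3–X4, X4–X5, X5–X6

Yes; width 2.

Vertex coverage: the bags together contain {a, b, c, d, e, f, g, h}, the full vertex set. Edge coverage: each edge of G has both endpoints in at least one bag. Running intersection: for every vertex, the bags containing it form a connected subtree. All three properties hold, so this is a valid tree decomposition of width max|bag| − 1 = 2, and hence tw(G) ≤ 2.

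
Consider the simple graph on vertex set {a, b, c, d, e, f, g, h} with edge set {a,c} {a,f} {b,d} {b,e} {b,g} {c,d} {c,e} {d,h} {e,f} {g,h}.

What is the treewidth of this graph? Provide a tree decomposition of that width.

Each bag holds 3 vertices, so the decomposition has width 2, which upper-bounds the treewidth. For the lower bound, G contains the cycle a–f–e–c–a, so G is not a forest; only forests have treewidth ≤ 1, hence tw(G) ≥ 2. Combining the bounds, tw(G) = 2.

Treewidth 2.
One optimal decomposition is:
Bags: B1 = {a, c, f}  B2 = {c, e, f}  B3 = {c, d, e}  B4 = {b, d, e}  B5 = {b, d, h}  B6 = {b, g, h}
Tree: B1–B2, B2–B3, B3–B4, B4–B5, B5–B6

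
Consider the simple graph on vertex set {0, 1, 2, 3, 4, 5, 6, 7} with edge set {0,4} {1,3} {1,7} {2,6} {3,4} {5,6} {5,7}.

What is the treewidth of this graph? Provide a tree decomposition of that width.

Treewidth 1.
Bags: B1 = {0, 4}  B2 = {3, 4}  B3 = {1, 3}  B4 = {1, 7}  B5 = {5, 7}  B6 = {5, 6}  B7 = {2, 6}
Tree: B1–B2, B2–B3, B3–B4, B4–B5, B5–B6, B6–B7

Every bag has size at most 2, so the width is 2 − 1 = 1 and tw(G) ≤ 1. Any graph with an edge has treewidth ≥ 1, and G has the edge 0–4. The upper and lower bounds meet at 1, so that is the treewidth.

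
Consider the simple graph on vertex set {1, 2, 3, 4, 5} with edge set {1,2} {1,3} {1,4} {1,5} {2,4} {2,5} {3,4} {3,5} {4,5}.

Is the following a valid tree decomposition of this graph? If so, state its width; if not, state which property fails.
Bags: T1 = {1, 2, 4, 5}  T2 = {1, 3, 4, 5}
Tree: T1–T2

Checking the three conditions: (i) the bags cover all of {1, 2, 3, 4, 5}; (ii) for each edge, some bag contains both endpoints; (iii) the bags containing any fixed vertex form a subtree. All hold, so the decomposition is valid with width 4 − 1 = 3.

Yes; width 3.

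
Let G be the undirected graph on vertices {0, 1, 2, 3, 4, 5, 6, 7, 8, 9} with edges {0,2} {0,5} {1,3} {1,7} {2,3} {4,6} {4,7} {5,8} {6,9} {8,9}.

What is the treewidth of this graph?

A width-2 tree decomposition is:
Bags: B1 = {5, 8, 9}  B2 = {5, 6, 9}  B3 = {4, 5, 6}  B4 = {4, 5, 7}  B5 = {1, 5, 7}  B6 = {1, 3, 5}  B7 = {2, 3, 5}  B8 = {0, 2, 5}
Tree: B1–B2, B2–B3, B3–B4, B4–B5, B5–B6, B6–B7, B7–B8
Every bag has size at most 3, so the width is 3 − 1 = 2 and tw(G) ≤ 2. The edges 5–8–9–6–4–7–1–3–2–0–5 form a cycle, so G is not a tree and its treewidth is at least 2. Hence tw(G) = 2 exactly.

2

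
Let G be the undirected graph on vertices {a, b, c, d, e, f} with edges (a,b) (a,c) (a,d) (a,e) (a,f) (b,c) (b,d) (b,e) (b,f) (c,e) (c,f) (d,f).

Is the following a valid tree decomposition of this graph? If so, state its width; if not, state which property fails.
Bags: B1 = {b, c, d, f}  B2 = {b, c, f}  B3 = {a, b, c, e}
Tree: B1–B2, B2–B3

A tree decomposition must satisfy three properties: every vertex lies in some bag; for every edge, both endpoints lie together in some bag; and for every vertex, the bags containing it form a connected subtree. Here edge (a,f) lies in no bag, so the decomposition is invalid.

No — edge (a,f) lies in no bag.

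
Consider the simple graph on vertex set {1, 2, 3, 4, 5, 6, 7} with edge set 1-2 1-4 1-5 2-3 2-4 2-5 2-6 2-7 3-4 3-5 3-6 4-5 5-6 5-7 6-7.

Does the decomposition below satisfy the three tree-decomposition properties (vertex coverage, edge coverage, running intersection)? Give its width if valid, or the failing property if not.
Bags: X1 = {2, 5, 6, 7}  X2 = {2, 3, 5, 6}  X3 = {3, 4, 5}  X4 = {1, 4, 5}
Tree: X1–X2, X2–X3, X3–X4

A tree decomposition must satisfy three properties: every vertex lies in some bag; for every edge, both endpoints lie together in some bag; and for every vertex, the bags containing it form a connected subtree. Here edge (2,4) lies in no bag, so the decomposition is invalid.

No — edge (2,4) lies in no bag.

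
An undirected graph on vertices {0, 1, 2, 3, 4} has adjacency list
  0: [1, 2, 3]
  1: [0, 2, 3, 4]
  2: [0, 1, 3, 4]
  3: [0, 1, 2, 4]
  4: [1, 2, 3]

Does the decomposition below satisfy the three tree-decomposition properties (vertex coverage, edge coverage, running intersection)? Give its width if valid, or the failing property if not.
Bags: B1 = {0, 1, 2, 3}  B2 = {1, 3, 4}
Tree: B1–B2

A tree decomposition must satisfy three properties: every vertex lies in some bag; for every edge, both endpoints lie together in some bag; and for every vertex, the bags containing it form a connected subtree. Here edge (2,4) lies in no bag, so the decomposition is invalid.

No — edge (2,4) lies in no bag.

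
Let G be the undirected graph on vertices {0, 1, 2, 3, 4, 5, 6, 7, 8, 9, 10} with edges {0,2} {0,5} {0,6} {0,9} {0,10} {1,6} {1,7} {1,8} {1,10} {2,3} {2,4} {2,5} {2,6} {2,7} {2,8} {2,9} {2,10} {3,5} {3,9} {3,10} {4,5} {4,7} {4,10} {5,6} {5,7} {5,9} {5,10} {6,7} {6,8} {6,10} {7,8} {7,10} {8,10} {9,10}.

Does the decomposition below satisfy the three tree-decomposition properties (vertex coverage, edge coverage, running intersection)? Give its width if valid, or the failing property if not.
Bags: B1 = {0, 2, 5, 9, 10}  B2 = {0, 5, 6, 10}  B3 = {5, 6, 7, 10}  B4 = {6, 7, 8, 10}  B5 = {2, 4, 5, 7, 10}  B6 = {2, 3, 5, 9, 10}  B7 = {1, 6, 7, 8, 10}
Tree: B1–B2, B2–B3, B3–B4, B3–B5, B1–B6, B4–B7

No — edge (2,6) lies in no bag.

A tree decomposition must satisfy three properties: every vertex lies in some bag; for every edge, both endpoints lie together in some bag; and for every vertex, the bags containing it form a connected subtree. Here edge (2,6) lies in no bag, so the decomposition is invalid.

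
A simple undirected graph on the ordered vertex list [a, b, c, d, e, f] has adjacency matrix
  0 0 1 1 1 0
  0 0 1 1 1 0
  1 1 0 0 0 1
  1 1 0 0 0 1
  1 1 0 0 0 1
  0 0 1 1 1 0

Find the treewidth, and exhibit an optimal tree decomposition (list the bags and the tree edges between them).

Treewidth 3.
Bags: B1 = {a, b, d, f}  B2 = {a, b, c, f}  B3 = {a, b, e, f}
Tree: B1–B2, B2–B3

The largest bag has 4 vertices, giving width 3; this decomposition certifies tw(G) ≤ 3. For the lower bound: the 4 vertex sets {d,f}, {a,c}, {b}, {e} are disjoint, each induces a connected subgraph, and every pair is joined by at least one edge of G. Contracting each set to a single vertex therefore yields K_{4} as a minor, and since treewidth is minor-monotone, tw(G) ≥ tw(K_{4}) = 3. The upper and lower bounds meet at 3, so that is the treewidth.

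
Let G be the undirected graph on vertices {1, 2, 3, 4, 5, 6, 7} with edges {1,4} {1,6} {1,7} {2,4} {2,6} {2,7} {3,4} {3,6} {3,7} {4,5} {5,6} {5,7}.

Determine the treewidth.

3

A width-3 tree decomposition is:
Bags: B1 = {4, 5, 6, 7}  B2 = {3, 4, 6, 7}  B3 = {1, 4, 6, 7}  B4 = {2, 4, 6, 7}
Tree: B1–B2, B2–B3, B3–B4
Every bag has size at most 4, so the width is 4 − 1 = 3 and tw(G) ≤ 3. For the lower bound: the 4 vertex sets {4,5}, {3,7}, {6}, {1} are disjoint, each induces a connected subgraph, and every pair is joined by at least one edge of G. Contracting each set to a single vertex therefore yields K_{4} as a minor, and since treewidth is minor-monotone, tw(G) ≥ tw(K_{4}) = 3. Therefore the treewidth is 3.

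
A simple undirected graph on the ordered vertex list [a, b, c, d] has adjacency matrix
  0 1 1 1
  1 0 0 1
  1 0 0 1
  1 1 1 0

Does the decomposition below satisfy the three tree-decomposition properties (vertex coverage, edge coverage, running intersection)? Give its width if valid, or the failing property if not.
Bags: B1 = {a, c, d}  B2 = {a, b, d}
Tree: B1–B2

Yes; width 2.

Every vertex of G appears in some bag (union = {a, b, c, d}); every edge is covered by a bag; and for each vertex v the set of bags containing v is connected in the bag tree. The decomposition is therefore valid. The largest bag has 3 vertices, so the width is 2.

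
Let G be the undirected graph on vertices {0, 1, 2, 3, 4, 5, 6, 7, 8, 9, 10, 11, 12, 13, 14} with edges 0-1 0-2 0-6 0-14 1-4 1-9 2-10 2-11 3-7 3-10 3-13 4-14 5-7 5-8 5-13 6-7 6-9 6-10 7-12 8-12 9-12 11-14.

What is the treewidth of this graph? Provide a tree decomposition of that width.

Treewidth 3.
One such decomposition:
Bags: B1 = {3, 5, 8, 13}  B2 = {3, 5, 7, 8}  B3 = {3, 7, 8, 12}  B4 = {3, 7, 10, 12}  B5 = {6, 7, 10, 12}  B6 = {6, 9, 10, 12}  B7 = {2, 6, 9, 10}  B8 = {0, 2, 6, 9}  B9 = {0, 1, 2, 9}  B10 = {0, 1, 2, 11}  B11 = {0, 1, 11, 14}  B12 = {1, 4, 11, 14}
Tree: B1–B2, B2–B3, B3–B4, B4–B5, B5–B6, B6–B7, B7–B8, B8–B9, B9–B10, B10–B11, B11–B12

The largest bag has 4 vertices, giving width 3; this decomposition certifies tw(G) ≤ 3. For the lower bound: the 4 vertex sets {5,8,13}, {3}, {7}, {6,9,10,12} are disjoint, each induces a connected subgraph, and every pair is joined by at least one edge of G. Contracting each set to a single vertex therefore yields K_{4} as a minor, and since treewidth is minor-monotone, tw(G) ≥ tw(K_{4}) = 3. Hence tw(G) = 3 exactly.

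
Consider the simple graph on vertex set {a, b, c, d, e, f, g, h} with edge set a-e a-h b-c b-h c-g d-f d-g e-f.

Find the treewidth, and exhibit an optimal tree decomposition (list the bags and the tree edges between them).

Each bag holds 3 vertices, so the decomposition has width 2, which upper-bounds the treewidth. The edges g–d–f–e–a–h–b–c–g form a cycle, so G is not a tree and its treewidth is at least 2. The upper and lower bounds meet at 2, so that is the treewidth.

Treewidth 2.
Bags: B1 = {d, f, g}  B2 = {e, f, g}  B3 = {a, e, g}  B4 = {a, g, h}  B5 = {b, g, h}  B6 = {b, c, g}
Tree: B1–B2, B2–B3, B3–B4, B4–B5, B5–B6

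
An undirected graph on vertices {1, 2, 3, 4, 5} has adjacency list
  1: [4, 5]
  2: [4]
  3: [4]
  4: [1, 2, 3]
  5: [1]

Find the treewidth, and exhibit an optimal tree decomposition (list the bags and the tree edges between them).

The largest bag has 2 vertices, giving width 1; this decomposition certifies tw(G) ≤ 1. Since G has at least one edge (e.g. 2–4), it is not an edgeless graph, so tw(G) ≥ 1. The upper and lower bounds meet at 1, so that is the treewidth.

Treewidth 1.
One such decomposition:
Bags: B1 = {2, 4}  B2 = {3, 4}  B3 = {1, 4}  B4 = {1, 5}
Tree: B1–B2, B2–B3, B3–B4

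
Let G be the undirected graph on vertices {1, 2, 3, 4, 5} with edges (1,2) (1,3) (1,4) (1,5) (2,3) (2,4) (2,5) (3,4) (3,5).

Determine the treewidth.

3

A width-3 tree decomposition is:
Bags: B1 = {1, 2, 3, 5}  B2 = {1, 2, 3, 4}
Tree: B1–B2
Every bag has size at most 4, so the width is 4 − 1 = 3 and tw(G) ≤ 3. For the lower bound, the 4 vertices {1, 2, 3, 4} are pairwise adjacent, and any tree decomposition puts a clique entirely inside one bag — forcing width ≥ 3. Combining the bounds, tw(G) = 3.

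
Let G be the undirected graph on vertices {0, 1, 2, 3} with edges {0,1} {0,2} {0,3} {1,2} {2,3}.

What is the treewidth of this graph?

2

A width-2 tree decomposition is:
Bags: B1 = {0, 1, 2}  B2 = {0, 2, 3}
Tree: B1–B2
Every bag has size at most 3, so the width is 3 − 1 = 2 and tw(G) ≤ 2. For the lower bound, the 3 vertices {0, 1, 2} are pairwise adjacent, and any tree decomposition puts a clique entirely inside one bag — forcing width ≥ 2. Combining the bounds, tw(G) = 2.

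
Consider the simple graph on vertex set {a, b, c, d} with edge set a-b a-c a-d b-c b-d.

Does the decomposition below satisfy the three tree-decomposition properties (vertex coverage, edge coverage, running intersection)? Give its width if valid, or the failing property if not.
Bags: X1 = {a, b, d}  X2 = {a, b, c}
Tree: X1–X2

Checking the three conditions: (i) the bags cover all of {a, b, c, d}; (ii) for each edge, some bag contains both endpoints; (iii) the bags containing any fixed vertex form a subtree. All hold, so the decomposition is valid with width 3 − 1 = 2.

Yes; width 2.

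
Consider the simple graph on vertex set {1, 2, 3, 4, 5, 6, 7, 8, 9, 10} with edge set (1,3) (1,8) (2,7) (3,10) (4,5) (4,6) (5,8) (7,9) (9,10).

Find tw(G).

A width-1 tree decomposition is:
Bags: B1 = {2, 7}  B2 = {7, 9}  B3 = {9, 10}  B4 = {3, 10}  B5 = {1, 3}  B6 = {1, 8}  B7 = {5, 8}  B8 = {4, 5}  B9 = {4, 6}
Tree: B1–B2, B2–B3, B3–B4, B4–B5, B5–B6, B6–B7, B7–B8, B8–B9
Each bag holds 2 vertices, so the decomposition has width 1, which upper-bounds the treewidth. G has an edge, so its treewidth is at least 1. The upper and lower bounds meet at 1, so that is the treewidth.

1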